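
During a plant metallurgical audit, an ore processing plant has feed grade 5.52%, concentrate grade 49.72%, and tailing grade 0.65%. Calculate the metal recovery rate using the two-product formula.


Using the two-product formula:
R = 100 * c * (f - t) / (f * (c - t))
Numerator = 100 * 49.72 * (5.52 - 0.65)
= 100 * 49.72 * 4.87
= 24213.64
Denominator = 5.52 * (49.72 - 0.65)
= 5.52 * 49.07
= 270.8664
R = 24213.64 / 270.8664
= 89.3933%

89.3933%


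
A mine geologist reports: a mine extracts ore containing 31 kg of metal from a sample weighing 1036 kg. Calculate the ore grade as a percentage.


Ore grade = (metal mass / ore mass) * 100
= (31 / 1036) * 100
= 0.02992277992 * 100
= 2.9923%

2.9923%


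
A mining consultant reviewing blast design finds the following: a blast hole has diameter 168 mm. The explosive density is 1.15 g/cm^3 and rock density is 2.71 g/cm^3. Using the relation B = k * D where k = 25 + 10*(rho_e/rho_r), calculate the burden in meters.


4.9129 m

First, compute k:
rho_e / rho_r = 1.15 / 2.71 = 0.4243542435
k = 25 + 10 * 0.4243542435 = 29.24354244
Then, compute burden:
B = k * D / 1000 = 29.24354244 * 168 / 1000
= 4912.915129 / 1000
= 4.9129 m


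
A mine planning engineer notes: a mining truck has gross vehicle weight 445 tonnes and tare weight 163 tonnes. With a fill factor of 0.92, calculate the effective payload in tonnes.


259.44 tonnes

Maximum payload = gross - tare
= 445 - 163 = 282 tonnes
Effective payload = max payload * fill factor
= 282 * 0.92
= 259.44 tonnes


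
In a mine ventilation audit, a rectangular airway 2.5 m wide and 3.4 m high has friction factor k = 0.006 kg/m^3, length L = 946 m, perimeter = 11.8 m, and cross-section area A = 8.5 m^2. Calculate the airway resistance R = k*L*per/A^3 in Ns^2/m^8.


0.1091 Ns^2/m^8

Compute the numerator:
k * L * per = 0.006 * 946 * 11.8
= 66.9768
Compute the denominator:
A^3 = 8.5^3 = 614.125
Resistance:
R = 66.9768 / 614.125
= 0.1091 Ns^2/m^8


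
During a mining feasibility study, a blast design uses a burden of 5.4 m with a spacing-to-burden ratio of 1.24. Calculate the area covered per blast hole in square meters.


36.1584 m^2

First, find the spacing:
Spacing = burden * ratio = 5.4 * 1.24
= 6.696 m
Then, calculate the area:
Area = burden * spacing = 5.4 * 6.696
= 36.1584 m^2


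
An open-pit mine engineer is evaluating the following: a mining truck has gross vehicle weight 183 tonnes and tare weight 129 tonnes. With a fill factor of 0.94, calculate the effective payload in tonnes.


Maximum payload = gross - tare
= 183 - 129 = 54 tonnes
Effective payload = max payload * fill factor
= 54 * 0.94
= 50.76 tonnes

50.76 tonnes


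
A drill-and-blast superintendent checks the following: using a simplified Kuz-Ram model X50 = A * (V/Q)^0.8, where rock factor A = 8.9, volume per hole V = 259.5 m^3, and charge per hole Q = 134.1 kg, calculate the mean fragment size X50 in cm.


15.0924 cm

Compute V/Q:
V/Q = 259.5 / 134.1 = 1.935123043
Raise to the power 0.8:
(V/Q)^0.8 = 1.935123043^0.8 = 1.695769686
Multiply by A:
X50 = 8.9 * 1.695769686
= 15.0924 cm


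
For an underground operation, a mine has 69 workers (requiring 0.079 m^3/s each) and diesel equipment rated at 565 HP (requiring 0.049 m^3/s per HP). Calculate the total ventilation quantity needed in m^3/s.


33.136 m^3/s

Airflow for workers:
Q_people = 69 * 0.079 = 5.451 m^3/s
Airflow for diesel equipment:
Q_diesel = 565 * 0.049 = 27.685 m^3/s
Total ventilation:
Q_total = 5.451 + 27.685
= 33.136 m^3/s


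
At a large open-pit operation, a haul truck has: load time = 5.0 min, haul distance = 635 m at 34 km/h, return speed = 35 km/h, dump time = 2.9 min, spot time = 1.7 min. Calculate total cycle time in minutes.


11.8092 min

Convert haul speed to m/min: 34 * 1000/60 = 566.6666667 m/min
Haul time = 635 / 566.6666667 = 1.120588235 min
Convert return speed to m/min: 35 * 1000/60 = 583.3333333 m/min
Return time = 635 / 583.3333333 = 1.088571429 min
Total cycle time:
= 5.0 + 1.120588235 + 2.9 + 1.088571429 + 1.7
= 11.8092 min


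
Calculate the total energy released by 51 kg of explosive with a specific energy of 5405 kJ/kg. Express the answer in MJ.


275.655 MJ

Energy = mass * specific_energy / 1000
= 51 * 5405 / 1000
= 275655 / 1000
= 275.655 MJ


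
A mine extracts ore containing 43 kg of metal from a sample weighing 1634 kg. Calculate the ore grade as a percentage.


Ore grade = (metal mass / ore mass) * 100
= (43 / 1634) * 100
= 0.02631578947 * 100
= 2.6316%

2.6316%


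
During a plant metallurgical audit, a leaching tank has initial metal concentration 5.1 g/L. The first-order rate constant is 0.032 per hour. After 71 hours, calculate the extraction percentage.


89.6894%

Compute the exponent:
-k * t = -0.032 * 71 = -2.272
Remaining concentration:
C = 5.1 * exp(-2.272)
= 5.1 * 0.1031057622
= 0.5258393873 g/L
Extracted = 5.1 - 0.5258393873 = 4.574160613 g/L
Extraction % = 4.574160613 / 5.1 * 100
= 89.6894%


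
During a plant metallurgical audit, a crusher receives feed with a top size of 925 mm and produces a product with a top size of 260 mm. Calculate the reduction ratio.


3.5577

Reduction ratio = feed size / product size
= 925 / 260
= 3.5577


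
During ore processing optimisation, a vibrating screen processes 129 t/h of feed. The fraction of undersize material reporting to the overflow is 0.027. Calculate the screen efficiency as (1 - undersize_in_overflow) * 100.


Screen efficiency = (1 - fraction of undersize in overflow) * 100
= (1 - 0.027) * 100
= 0.973 * 100
= 97.3%

97.3%


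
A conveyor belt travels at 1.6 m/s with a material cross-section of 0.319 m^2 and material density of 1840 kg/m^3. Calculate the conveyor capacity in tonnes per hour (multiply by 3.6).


Volumetric flow = speed * area
= 1.6 * 0.319 = 0.5104 m^3/s
Mass flow = volumetric * density
= 0.5104 * 1840 = 939.136 kg/s
Convert to t/h: multiply by 3.6
Capacity = 939.136 * 3.6
= 3380.8896 t/h

3380.8896 t/h


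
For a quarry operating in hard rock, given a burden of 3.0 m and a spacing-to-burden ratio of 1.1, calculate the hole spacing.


3.3 m

Spacing = burden * ratio
= 3.0 * 1.1
= 3.3 m


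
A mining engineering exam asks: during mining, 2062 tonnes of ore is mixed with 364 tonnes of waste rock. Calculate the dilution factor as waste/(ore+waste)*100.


Total material = ore + waste
= 2062 + 364 = 2426 tonnes
Dilution = waste / total * 100
= 364 / 2426 * 100
= 0.1500412201 * 100
= 15.0041%

15.0041%


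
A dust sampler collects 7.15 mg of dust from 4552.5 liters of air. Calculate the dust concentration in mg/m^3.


Convert liters to m^3: 1 m^3 = 1000 L
Concentration = mass / volume * 1000
= 7.15 / 4552.5 * 1000
= 0.001570565623 * 1000
= 1.5706 mg/m^3

1.5706 mg/m^3


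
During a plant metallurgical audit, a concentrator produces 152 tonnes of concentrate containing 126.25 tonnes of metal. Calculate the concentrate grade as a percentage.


Grade = (metal in concentrate / concentrate mass) * 100
= (126.25 / 152) * 100
= 0.8305921053 * 100
= 83.0592%

83.0592%


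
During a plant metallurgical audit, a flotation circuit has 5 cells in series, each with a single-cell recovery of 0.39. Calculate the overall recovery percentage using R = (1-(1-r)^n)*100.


Complement of single-cell recovery:
1 - r = 1 - 0.39 = 0.61
Raise to power n:
(1 - r)^5 = 0.61^5 = 0.0844596301
Overall recovery:
R = (1 - 0.0844596301) * 100
= 91.554%

91.554%


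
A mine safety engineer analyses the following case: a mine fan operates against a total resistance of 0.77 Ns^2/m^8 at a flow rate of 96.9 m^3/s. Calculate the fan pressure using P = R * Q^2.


7229.9997 Pa

Compute Q^2:
Q^2 = 96.9^2 = 9389.61
Compute pressure:
P = R * Q^2 = 0.77 * 9389.61
= 7229.9997 Pa


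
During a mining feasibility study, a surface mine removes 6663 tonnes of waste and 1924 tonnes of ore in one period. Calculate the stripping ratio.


3.4631

Stripping ratio = waste tonnage / ore tonnage
= 6663 / 1924
= 3.4631


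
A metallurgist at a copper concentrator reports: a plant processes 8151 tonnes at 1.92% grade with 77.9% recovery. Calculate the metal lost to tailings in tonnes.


Total metal in feed:
= 8151 * 1.92 / 100 = 156.4992 tonnes
Metal recovered:
= 156.4992 * 77.9 / 100 = 121.9128768 tonnes
Metal lost to tailings:
= 156.4992 - 121.9128768
= 34.5863 tonnes

34.5863 tonnes


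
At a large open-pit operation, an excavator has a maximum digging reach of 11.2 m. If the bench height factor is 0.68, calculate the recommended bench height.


Bench height = reach * factor
= 11.2 * 0.68
= 7.616 m

7.616 m


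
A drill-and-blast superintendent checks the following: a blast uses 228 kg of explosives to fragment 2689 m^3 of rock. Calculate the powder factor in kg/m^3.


0.0848 kg/m^3

Powder factor = explosive mass / rock volume
= 228 / 2689
= 0.0848 kg/m^3


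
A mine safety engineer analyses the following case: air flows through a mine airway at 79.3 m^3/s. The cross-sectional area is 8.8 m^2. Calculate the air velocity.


9.0114 m/s

Velocity = flow rate / cross-sectional area
= 79.3 / 8.8
= 9.0114 m/s


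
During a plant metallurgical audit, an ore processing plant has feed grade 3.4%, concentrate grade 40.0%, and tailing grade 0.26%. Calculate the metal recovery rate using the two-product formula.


Using the two-product formula:
R = 100 * c * (f - t) / (f * (c - t))
Numerator = 100 * 40.0 * (3.4 - 0.26)
= 100 * 40.0 * 3.14
= 12560.0
Denominator = 3.4 * (40.0 - 0.26)
= 3.4 * 39.74
= 135.116
R = 12560.0 / 135.116
= 92.9572%

92.9572%


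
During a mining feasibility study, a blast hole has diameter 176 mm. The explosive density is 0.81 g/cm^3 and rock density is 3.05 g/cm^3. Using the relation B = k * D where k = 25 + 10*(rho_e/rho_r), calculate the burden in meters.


First, compute k:
rho_e / rho_r = 0.81 / 3.05 = 0.2655737705
k = 25 + 10 * 0.2655737705 = 27.6557377
Then, compute burden:
B = k * D / 1000 = 27.6557377 * 176 / 1000
= 4867.409836 / 1000
= 4.8674 m

4.8674 m


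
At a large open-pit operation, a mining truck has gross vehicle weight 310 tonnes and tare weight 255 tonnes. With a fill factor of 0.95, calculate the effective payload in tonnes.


52.25 tonnes

Maximum payload = gross - tare
= 310 - 255 = 55 tonnes
Effective payload = max payload * fill factor
= 55 * 0.95
= 52.25 tonnes


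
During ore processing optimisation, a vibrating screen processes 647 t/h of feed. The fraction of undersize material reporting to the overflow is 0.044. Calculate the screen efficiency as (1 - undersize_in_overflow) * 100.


95.6%

Screen efficiency = (1 - fraction of undersize in overflow) * 100
= (1 - 0.044) * 100
= 0.956 * 100
= 95.6%


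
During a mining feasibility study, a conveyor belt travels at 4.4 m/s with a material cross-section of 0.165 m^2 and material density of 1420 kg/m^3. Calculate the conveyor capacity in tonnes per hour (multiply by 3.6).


Volumetric flow = speed * area
= 4.4 * 0.165 = 0.726 m^3/s
Mass flow = volumetric * density
= 0.726 * 1420 = 1030.92 kg/s
Convert to t/h: multiply by 3.6
Capacity = 1030.92 * 3.6
= 3711.312 t/h

3711.312 t/h


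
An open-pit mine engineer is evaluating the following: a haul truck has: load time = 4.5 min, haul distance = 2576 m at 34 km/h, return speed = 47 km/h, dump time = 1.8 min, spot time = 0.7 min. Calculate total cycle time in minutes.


Convert haul speed to m/min: 34 * 1000/60 = 566.6666667 m/min
Haul time = 2576 / 566.6666667 = 4.545882353 min
Convert return speed to m/min: 47 * 1000/60 = 783.3333333 m/min
Return time = 2576 / 783.3333333 = 3.288510638 min
Total cycle time:
= 4.5 + 4.545882353 + 1.8 + 3.288510638 + 0.7
= 14.8344 min

14.8344 min


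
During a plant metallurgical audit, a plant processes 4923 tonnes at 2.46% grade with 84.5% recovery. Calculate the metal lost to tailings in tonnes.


Total metal in feed:
= 4923 * 2.46 / 100 = 121.1058 tonnes
Metal recovered:
= 121.1058 * 84.5 / 100 = 102.334401 tonnes
Metal lost to tailings:
= 121.1058 - 102.334401
= 18.7714 tonnes

18.7714 tonnes


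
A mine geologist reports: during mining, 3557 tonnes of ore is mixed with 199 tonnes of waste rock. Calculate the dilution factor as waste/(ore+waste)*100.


Total material = ore + waste
= 3557 + 199 = 3756 tonnes
Dilution = waste / total * 100
= 199 / 3756 * 100
= 0.05298189563 * 100
= 5.2982%

5.2982%


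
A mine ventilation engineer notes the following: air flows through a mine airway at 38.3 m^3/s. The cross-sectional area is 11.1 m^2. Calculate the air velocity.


Velocity = flow rate / cross-sectional area
= 38.3 / 11.1
= 3.4505 m/s

3.4505 m/s


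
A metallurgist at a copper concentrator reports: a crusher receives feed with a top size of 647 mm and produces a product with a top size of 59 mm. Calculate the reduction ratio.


Reduction ratio = feed size / product size
= 647 / 59
= 10.9661

10.9661


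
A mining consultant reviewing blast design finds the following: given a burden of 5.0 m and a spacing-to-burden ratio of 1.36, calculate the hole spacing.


Spacing = burden * ratio
= 5.0 * 1.36
= 6.8 m

6.8 m


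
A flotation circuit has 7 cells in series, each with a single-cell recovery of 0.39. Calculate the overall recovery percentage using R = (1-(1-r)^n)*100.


Complement of single-cell recovery:
1 - r = 1 - 0.39 = 0.61
Raise to power n:
(1 - r)^7 = 0.61^7 = 0.03142742836
Overall recovery:
R = (1 - 0.03142742836) * 100
= 96.8573%

96.8573%


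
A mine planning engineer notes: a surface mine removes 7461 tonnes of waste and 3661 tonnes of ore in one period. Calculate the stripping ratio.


Stripping ratio = waste tonnage / ore tonnage
= 7461 / 3661
= 2.038

2.038


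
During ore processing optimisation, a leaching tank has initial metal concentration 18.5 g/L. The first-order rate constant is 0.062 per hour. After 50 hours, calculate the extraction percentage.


Compute the exponent:
-k * t = -0.062 * 50 = -3.1
Remaining concentration:
C = 18.5 * exp(-3.1)
= 18.5 * 0.04504920239
= 0.8334102443 g/L
Extracted = 18.5 - 0.8334102443 = 17.66658976 g/L
Extraction % = 17.66658976 / 18.5 * 100
= 95.4951%

95.4951%


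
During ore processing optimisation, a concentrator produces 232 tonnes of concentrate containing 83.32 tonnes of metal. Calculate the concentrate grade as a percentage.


35.9138%

Grade = (metal in concentrate / concentrate mass) * 100
= (83.32 / 232) * 100
= 0.359137931 * 100
= 35.9138%


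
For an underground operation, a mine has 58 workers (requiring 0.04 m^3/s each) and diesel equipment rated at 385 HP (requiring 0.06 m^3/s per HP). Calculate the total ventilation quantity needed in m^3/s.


25.42 m^3/s

Airflow for workers:
Q_people = 58 * 0.04 = 2.32 m^3/s
Airflow for diesel equipment:
Q_diesel = 385 * 0.06 = 23.1 m^3/s
Total ventilation:
Q_total = 2.32 + 23.1
= 25.42 m^3/s


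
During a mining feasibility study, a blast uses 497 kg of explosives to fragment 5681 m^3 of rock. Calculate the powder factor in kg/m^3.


0.0875 kg/m^3

Powder factor = explosive mass / rock volume
= 497 / 5681
= 0.0875 kg/m^3


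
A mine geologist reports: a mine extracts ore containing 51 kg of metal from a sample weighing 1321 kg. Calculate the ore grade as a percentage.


Ore grade = (metal mass / ore mass) * 100
= (51 / 1321) * 100
= 0.03860711582 * 100
= 3.8607%

3.8607%


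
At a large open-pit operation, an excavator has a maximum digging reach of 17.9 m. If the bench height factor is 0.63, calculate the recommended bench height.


Bench height = reach * factor
= 17.9 * 0.63
= 11.277 m

11.277 m


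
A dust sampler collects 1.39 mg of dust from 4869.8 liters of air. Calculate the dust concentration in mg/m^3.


0.2854 mg/m^3

Convert liters to m^3: 1 m^3 = 1000 L
Concentration = mass / volume * 1000
= 1.39 / 4869.8 * 1000
= 0.0002854326666 * 1000
= 0.2854 mg/m^3


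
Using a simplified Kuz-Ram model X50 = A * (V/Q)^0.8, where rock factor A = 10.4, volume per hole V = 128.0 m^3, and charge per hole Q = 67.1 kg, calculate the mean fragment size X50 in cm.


Compute V/Q:
V/Q = 128.0 / 67.1 = 1.907600596
Raise to the power 0.8:
(V/Q)^0.8 = 1.907600596^0.8 = 1.676447508
Multiply by A:
X50 = 10.4 * 1.676447508
= 17.4351 cm

17.4351 cm


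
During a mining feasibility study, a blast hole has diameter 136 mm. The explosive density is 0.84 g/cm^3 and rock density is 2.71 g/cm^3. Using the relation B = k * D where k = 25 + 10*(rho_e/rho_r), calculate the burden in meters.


First, compute k:
rho_e / rho_r = 0.84 / 2.71 = 0.3099630996
k = 25 + 10 * 0.3099630996 = 28.099631
Then, compute burden:
B = k * D / 1000 = 28.099631 * 136 / 1000
= 3821.549815 / 1000
= 3.8215 m

3.8215 m


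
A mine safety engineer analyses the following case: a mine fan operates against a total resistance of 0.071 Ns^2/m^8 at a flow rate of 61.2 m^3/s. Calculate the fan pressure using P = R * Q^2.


Compute Q^2:
Q^2 = 61.2^2 = 3745.44
Compute pressure:
P = R * Q^2 = 0.071 * 3745.44
= 265.9262 Pa

265.9262 Pa


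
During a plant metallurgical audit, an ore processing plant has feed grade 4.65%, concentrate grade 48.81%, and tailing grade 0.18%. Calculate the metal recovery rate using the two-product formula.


96.4848%

Using the two-product formula:
R = 100 * c * (f - t) / (f * (c - t))
Numerator = 100 * 48.81 * (4.65 - 0.18)
= 100 * 48.81 * 4.47
= 21818.07
Denominator = 4.65 * (48.81 - 0.18)
= 4.65 * 48.63
= 226.1295
R = 21818.07 / 226.1295
= 96.4848%


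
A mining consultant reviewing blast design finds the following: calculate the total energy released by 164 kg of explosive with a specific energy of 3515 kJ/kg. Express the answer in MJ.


Energy = mass * specific_energy / 1000
= 164 * 3515 / 1000
= 576460 / 1000
= 576.46 MJ

576.46 MJ


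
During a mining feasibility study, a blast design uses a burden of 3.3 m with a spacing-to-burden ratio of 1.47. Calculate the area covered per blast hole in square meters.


First, find the spacing:
Spacing = burden * ratio = 3.3 * 1.47
= 4.851 m
Then, calculate the area:
Area = burden * spacing = 3.3 * 4.851
= 16.0083 m^2

16.0083 m^2


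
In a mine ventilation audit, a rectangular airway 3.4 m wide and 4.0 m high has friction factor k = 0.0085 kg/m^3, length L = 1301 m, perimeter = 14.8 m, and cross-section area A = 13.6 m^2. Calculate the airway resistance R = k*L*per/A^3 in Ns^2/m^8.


0.0651 Ns^2/m^8

Compute the numerator:
k * L * per = 0.0085 * 1301 * 14.8
= 163.6658
Compute the denominator:
A^3 = 13.6^3 = 2515.456
Resistance:
R = 163.6658 / 2515.456
= 0.0651 Ns^2/m^8


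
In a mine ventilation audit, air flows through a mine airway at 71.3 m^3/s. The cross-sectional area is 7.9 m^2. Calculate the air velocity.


Velocity = flow rate / cross-sectional area
= 71.3 / 7.9
= 9.0253 m/s

9.0253 m/s


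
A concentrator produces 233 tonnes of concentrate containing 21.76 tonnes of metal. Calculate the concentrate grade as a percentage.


Grade = (metal in concentrate / concentrate mass) * 100
= (21.76 / 233) * 100
= 0.09339055794 * 100
= 9.3391%

9.3391%


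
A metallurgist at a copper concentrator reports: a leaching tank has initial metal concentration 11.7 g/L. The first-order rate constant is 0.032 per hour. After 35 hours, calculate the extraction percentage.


Compute the exponent:
-k * t = -0.032 * 35 = -1.12
Remaining concentration:
C = 11.7 * exp(-1.12)
= 11.7 * 0.3262797946
= 3.817473597 g/L
Extracted = 11.7 - 3.817473597 = 7.882526403 g/L
Extraction % = 7.882526403 / 11.7 * 100
= 67.372%

67.372%


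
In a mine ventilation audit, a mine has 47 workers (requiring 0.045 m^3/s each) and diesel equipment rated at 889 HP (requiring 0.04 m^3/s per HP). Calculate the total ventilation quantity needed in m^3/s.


Airflow for workers:
Q_people = 47 * 0.045 = 2.115 m^3/s
Airflow for diesel equipment:
Q_diesel = 889 * 0.04 = 35.56 m^3/s
Total ventilation:
Q_total = 2.115 + 35.56
= 37.675 m^3/s

37.675 m^3/s


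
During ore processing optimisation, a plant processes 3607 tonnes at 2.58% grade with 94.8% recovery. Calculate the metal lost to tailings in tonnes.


Total metal in feed:
= 3607 * 2.58 / 100 = 93.0606 tonnes
Metal recovered:
= 93.0606 * 94.8 / 100 = 88.2214488 tonnes
Metal lost to tailings:
= 93.0606 - 88.2214488
= 4.8392 tonnes

4.8392 tonnes


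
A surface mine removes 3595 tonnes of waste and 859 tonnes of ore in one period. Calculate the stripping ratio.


Stripping ratio = waste tonnage / ore tonnage
= 3595 / 859
= 4.1851

4.1851


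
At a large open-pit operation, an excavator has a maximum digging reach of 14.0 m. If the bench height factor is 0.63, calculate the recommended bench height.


Bench height = reach * factor
= 14.0 * 0.63
= 8.82 m

8.82 m


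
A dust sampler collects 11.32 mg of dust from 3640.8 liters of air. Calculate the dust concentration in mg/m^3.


3.1092 mg/m^3

Convert liters to m^3: 1 m^3 = 1000 L
Concentration = mass / volume * 1000
= 11.32 / 3640.8 * 1000
= 0.003109206768 * 1000
= 3.1092 mg/m^3


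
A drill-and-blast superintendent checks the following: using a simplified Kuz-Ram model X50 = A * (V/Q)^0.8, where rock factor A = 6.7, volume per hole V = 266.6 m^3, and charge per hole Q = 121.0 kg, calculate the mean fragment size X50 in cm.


Compute V/Q:
V/Q = 266.6 / 121.0 = 2.203305785
Raise to the power 0.8:
(V/Q)^0.8 = 2.203305785^0.8 = 1.881307643
Multiply by A:
X50 = 6.7 * 1.881307643
= 12.6048 cm

12.6048 cm


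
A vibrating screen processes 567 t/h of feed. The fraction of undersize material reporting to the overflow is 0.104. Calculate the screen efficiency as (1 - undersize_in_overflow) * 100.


89.6%

Screen efficiency = (1 - fraction of undersize in overflow) * 100
= (1 - 0.104) * 100
= 0.896 * 100
= 89.6%


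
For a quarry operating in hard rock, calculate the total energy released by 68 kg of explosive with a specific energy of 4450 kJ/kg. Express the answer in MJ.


Energy = mass * specific_energy / 1000
= 68 * 4450 / 1000
= 302600 / 1000
= 302.6 MJ

302.6 MJ


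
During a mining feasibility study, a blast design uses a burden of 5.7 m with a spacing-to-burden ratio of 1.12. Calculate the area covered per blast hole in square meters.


First, find the spacing:
Spacing = burden * ratio = 5.7 * 1.12
= 6.384 m
Then, calculate the area:
Area = burden * spacing = 5.7 * 6.384
= 36.3888 m^2

36.3888 m^2


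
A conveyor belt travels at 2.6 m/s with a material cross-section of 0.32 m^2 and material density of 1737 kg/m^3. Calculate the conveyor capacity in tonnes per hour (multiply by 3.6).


5202.6624 t/h

Volumetric flow = speed * area
= 2.6 * 0.32 = 0.832 m^3/s
Mass flow = volumetric * density
= 0.832 * 1737 = 1445.184 kg/s
Convert to t/h: multiply by 3.6
Capacity = 1445.184 * 3.6
= 5202.6624 t/h


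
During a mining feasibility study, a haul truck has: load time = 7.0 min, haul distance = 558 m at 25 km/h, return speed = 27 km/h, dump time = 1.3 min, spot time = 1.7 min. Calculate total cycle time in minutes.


12.5792 min

Convert haul speed to m/min: 25 * 1000/60 = 416.6666667 m/min
Haul time = 558 / 416.6666667 = 1.3392 min
Convert return speed to m/min: 27 * 1000/60 = 450 m/min
Return time = 558 / 450 = 1.24 min
Total cycle time:
= 7.0 + 1.3392 + 1.3 + 1.24 + 1.7
= 12.5792 min


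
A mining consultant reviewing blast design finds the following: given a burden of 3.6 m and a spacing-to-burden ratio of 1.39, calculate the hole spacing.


5.004 m

Spacing = burden * ratio
= 3.6 * 1.39
= 5.004 m


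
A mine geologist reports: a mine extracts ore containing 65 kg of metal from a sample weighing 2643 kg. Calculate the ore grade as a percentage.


Ore grade = (metal mass / ore mass) * 100
= (65 / 2643) * 100
= 0.02459326523 * 100
= 2.4593%

2.4593%


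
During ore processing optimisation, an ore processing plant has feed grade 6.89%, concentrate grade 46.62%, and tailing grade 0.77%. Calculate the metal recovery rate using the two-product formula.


90.3161%

Using the two-product formula:
R = 100 * c * (f - t) / (f * (c - t))
Numerator = 100 * 46.62 * (6.89 - 0.77)
= 100 * 46.62 * 6.12
= 28531.44
Denominator = 6.89 * (46.62 - 0.77)
= 6.89 * 45.85
= 315.9065
R = 28531.44 / 315.9065
= 90.3161%


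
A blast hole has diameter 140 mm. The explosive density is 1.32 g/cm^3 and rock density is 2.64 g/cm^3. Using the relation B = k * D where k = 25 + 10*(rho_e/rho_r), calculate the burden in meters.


4.2 m

First, compute k:
rho_e / rho_r = 1.32 / 2.64 = 0.5
k = 25 + 10 * 0.5 = 30
Then, compute burden:
B = k * D / 1000 = 30 * 140 / 1000
= 4200 / 1000
= 4.2 m


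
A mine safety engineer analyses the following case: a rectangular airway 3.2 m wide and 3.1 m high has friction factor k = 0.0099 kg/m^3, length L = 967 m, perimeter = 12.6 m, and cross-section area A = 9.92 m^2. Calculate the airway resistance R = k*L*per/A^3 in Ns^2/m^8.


0.1236 Ns^2/m^8

Compute the numerator:
k * L * per = 0.0099 * 967 * 12.6
= 120.62358
Compute the denominator:
A^3 = 9.92^3 = 976.191488
Resistance:
R = 120.62358 / 976.191488
= 0.1236 Ns^2/m^8


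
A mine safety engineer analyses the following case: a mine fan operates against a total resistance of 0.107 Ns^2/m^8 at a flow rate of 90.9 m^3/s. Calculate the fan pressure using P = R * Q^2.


884.1207 Pa

Compute Q^2:
Q^2 = 90.9^2 = 8262.81
Compute pressure:
P = R * Q^2 = 0.107 * 8262.81
= 884.1207 Pa


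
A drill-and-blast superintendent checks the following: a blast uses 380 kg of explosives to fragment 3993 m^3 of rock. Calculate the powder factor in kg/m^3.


Powder factor = explosive mass / rock volume
= 380 / 3993
= 0.0952 kg/m^3

0.0952 kg/m^3


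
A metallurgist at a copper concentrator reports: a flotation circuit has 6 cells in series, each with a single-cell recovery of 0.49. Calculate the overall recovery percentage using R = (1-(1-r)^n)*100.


Complement of single-cell recovery:
1 - r = 1 - 0.49 = 0.51
Raise to power n:
(1 - r)^6 = 0.51^6 = 0.0175962878
Overall recovery:
R = (1 - 0.0175962878) * 100
= 98.2404%

98.2404%


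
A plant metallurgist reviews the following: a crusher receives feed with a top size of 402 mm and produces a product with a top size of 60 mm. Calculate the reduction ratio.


6.7

Reduction ratio = feed size / product size
= 402 / 60
= 6.7


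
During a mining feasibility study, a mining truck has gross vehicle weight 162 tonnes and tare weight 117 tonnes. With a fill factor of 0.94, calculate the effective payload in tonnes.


Maximum payload = gross - tare
= 162 - 117 = 45 tonnes
Effective payload = max payload * fill factor
= 45 * 0.94
= 42.3 tonnes

42.3 tonnes


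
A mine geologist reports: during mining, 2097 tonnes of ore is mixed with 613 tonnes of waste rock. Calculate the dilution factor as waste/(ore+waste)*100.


22.6199%

Total material = ore + waste
= 2097 + 613 = 2710 tonnes
Dilution = waste / total * 100
= 613 / 2710 * 100
= 0.226199262 * 100
= 22.6199%


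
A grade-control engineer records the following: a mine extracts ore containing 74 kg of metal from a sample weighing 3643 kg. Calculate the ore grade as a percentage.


Ore grade = (metal mass / ore mass) * 100
= (74 / 3643) * 100
= 0.0203129289 * 100
= 2.0313%

2.0313%


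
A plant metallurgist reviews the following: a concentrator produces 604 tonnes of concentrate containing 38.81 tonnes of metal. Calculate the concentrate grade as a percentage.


Grade = (metal in concentrate / concentrate mass) * 100
= (38.81 / 604) * 100
= 0.06425496689 * 100
= 6.4255%

6.4255%


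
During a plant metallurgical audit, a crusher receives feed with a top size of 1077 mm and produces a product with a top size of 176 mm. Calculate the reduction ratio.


6.1193

Reduction ratio = feed size / product size
= 1077 / 176
= 6.1193


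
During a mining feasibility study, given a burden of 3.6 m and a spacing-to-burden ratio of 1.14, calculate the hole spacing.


Spacing = burden * ratio
= 3.6 * 1.14
= 4.104 m

4.104 m


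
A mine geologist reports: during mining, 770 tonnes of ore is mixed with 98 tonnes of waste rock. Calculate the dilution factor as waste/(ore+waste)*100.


11.2903%

Total material = ore + waste
= 770 + 98 = 868 tonnes
Dilution = waste / total * 100
= 98 / 868 * 100
= 0.1129032258 * 100
= 11.2903%


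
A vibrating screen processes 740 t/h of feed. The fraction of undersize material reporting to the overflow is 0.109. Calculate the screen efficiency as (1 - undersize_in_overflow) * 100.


Screen efficiency = (1 - fraction of undersize in overflow) * 100
= (1 - 0.109) * 100
= 0.891 * 100
= 89.1%

89.1%


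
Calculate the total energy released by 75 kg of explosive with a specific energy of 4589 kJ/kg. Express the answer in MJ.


Energy = mass * specific_energy / 1000
= 75 * 4589 / 1000
= 344175 / 1000
= 344.175 MJ

344.175 MJ


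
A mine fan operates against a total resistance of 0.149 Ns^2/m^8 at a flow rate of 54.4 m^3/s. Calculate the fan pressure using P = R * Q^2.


440.9446 Pa

Compute Q^2:
Q^2 = 54.4^2 = 2959.36
Compute pressure:
P = R * Q^2 = 0.149 * 2959.36
= 440.9446 Pa


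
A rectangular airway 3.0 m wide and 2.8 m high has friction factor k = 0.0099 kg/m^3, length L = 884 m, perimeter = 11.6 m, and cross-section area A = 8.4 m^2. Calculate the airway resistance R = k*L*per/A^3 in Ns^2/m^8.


0.1713 Ns^2/m^8

Compute the numerator:
k * L * per = 0.0099 * 884 * 11.6
= 101.51856
Compute the denominator:
A^3 = 8.4^3 = 592.704
Resistance:
R = 101.51856 / 592.704
= 0.1713 Ns^2/m^8


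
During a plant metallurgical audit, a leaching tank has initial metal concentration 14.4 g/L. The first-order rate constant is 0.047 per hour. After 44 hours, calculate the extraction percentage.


87.3562%

Compute the exponent:
-k * t = -0.047 * 44 = -2.068
Remaining concentration:
C = 14.4 * exp(-2.068)
= 14.4 * 0.1264384058
= 1.820713044 g/L
Extracted = 14.4 - 1.820713044 = 12.57928696 g/L
Extraction % = 12.57928696 / 14.4 * 100
= 87.3562%


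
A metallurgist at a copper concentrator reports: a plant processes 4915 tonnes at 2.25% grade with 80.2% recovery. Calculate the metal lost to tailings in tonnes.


21.8963 tonnes

Total metal in feed:
= 4915 * 2.25 / 100 = 110.5875 tonnes
Metal recovered:
= 110.5875 * 80.2 / 100 = 88.691175 tonnes
Metal lost to tailings:
= 110.5875 - 88.691175
= 21.8963 tonnes


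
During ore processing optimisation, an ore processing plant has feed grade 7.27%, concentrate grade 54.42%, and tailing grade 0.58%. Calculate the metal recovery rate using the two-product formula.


Using the two-product formula:
R = 100 * c * (f - t) / (f * (c - t))
Numerator = 100 * 54.42 * (7.27 - 0.58)
= 100 * 54.42 * 6.69
= 36406.98
Denominator = 7.27 * (54.42 - 0.58)
= 7.27 * 53.84
= 391.4168
R = 36406.98 / 391.4168
= 93.0133%

93.0133%


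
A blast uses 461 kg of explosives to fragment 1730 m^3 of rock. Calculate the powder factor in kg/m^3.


Powder factor = explosive mass / rock volume
= 461 / 1730
= 0.2665 kg/m^3

0.2665 kg/m^3


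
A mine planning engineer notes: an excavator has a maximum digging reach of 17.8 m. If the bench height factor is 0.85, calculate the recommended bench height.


15.13 m

Bench height = reach * factor
= 17.8 * 0.85
= 15.13 m


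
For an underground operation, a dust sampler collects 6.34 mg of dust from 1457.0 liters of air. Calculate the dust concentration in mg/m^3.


Convert liters to m^3: 1 m^3 = 1000 L
Concentration = mass / volume * 1000
= 6.34 / 1457.0 * 1000
= 0.004351407001 * 1000
= 4.3514 mg/m^3

4.3514 mg/m^3


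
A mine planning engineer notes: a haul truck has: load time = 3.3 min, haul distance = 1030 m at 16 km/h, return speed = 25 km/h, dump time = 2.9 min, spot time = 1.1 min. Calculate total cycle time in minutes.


Convert haul speed to m/min: 16 * 1000/60 = 266.6666667 m/min
Haul time = 1030 / 266.6666667 = 3.8625 min
Convert return speed to m/min: 25 * 1000/60 = 416.6666667 m/min
Return time = 1030 / 416.6666667 = 2.472 min
Total cycle time:
= 3.3 + 3.8625 + 2.9 + 2.472 + 1.1
= 13.6345 min

13.6345 min


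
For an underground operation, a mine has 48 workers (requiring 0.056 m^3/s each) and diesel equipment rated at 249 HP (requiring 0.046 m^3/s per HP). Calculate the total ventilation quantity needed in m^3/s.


Airflow for workers:
Q_people = 48 * 0.056 = 2.688 m^3/s
Airflow for diesel equipment:
Q_diesel = 249 * 0.046 = 11.454 m^3/s
Total ventilation:
Q_total = 2.688 + 11.454
= 14.142 m^3/s

14.142 m^3/s


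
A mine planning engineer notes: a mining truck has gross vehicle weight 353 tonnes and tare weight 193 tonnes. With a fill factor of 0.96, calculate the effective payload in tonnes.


Maximum payload = gross - tare
= 353 - 193 = 160 tonnes
Effective payload = max payload * fill factor
= 160 * 0.96
= 153.6 tonnes

153.6 tonnes


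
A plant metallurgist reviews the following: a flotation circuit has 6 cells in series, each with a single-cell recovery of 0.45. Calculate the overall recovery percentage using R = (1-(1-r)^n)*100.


97.2319%

Complement of single-cell recovery:
1 - r = 1 - 0.45 = 0.55
Raise to power n:
(1 - r)^6 = 0.55^6 = 0.02768064063
Overall recovery:
R = (1 - 0.02768064063) * 100
= 97.2319%


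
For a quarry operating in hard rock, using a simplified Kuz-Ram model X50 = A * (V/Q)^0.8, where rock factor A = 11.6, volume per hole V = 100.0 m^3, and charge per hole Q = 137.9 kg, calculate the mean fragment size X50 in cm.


8.9703 cm

Compute V/Q:
V/Q = 100.0 / 137.9 = 0.7251631617
Raise to the power 0.8:
(V/Q)^0.8 = 0.7251631617^0.8 = 0.7733010272
Multiply by A:
X50 = 11.6 * 0.7733010272
= 8.9703 cm


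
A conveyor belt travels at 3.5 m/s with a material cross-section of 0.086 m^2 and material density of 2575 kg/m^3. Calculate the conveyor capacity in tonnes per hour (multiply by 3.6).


Volumetric flow = speed * area
= 3.5 * 0.086 = 0.301 m^3/s
Mass flow = volumetric * density
= 0.301 * 2575 = 775.075 kg/s
Convert to t/h: multiply by 3.6
Capacity = 775.075 * 3.6
= 2790.27 t/h

2790.27 t/h


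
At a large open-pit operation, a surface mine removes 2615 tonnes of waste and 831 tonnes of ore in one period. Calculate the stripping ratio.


Stripping ratio = waste tonnage / ore tonnage
= 2615 / 831
= 3.1468

3.1468


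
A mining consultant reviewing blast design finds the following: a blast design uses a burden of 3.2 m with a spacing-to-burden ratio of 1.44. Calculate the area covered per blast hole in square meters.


First, find the spacing:
Spacing = burden * ratio = 3.2 * 1.44
= 4.608 m
Then, calculate the area:
Area = burden * spacing = 3.2 * 4.608
= 14.7456 m^2

14.7456 m^2


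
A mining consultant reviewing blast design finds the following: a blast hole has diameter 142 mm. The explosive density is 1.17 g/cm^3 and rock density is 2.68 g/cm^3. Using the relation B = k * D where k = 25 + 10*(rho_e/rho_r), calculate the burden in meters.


4.1699 m

First, compute k:
rho_e / rho_r = 1.17 / 2.68 = 0.4365671642
k = 25 + 10 * 0.4365671642 = 29.36567164
Then, compute burden:
B = k * D / 1000 = 29.36567164 * 142 / 1000
= 4169.925373 / 1000
= 4.1699 m


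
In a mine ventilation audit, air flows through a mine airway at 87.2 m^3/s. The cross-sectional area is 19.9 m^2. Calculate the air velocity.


4.3819 m/s

Velocity = flow rate / cross-sectional area
= 87.2 / 19.9
= 4.3819 m/s


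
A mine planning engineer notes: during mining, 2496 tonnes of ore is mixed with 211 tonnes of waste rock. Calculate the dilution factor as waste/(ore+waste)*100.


Total material = ore + waste
= 2496 + 211 = 2707 tonnes
Dilution = waste / total * 100
= 211 / 2707 * 100
= 0.07794606576 * 100
= 7.7946%

7.7946%


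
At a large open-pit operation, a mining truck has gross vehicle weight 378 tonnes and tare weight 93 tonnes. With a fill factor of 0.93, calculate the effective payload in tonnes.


265.05 tonnes

Maximum payload = gross - tare
= 378 - 93 = 285 tonnes
Effective payload = max payload * fill factor
= 285 * 0.93
= 265.05 tonnes


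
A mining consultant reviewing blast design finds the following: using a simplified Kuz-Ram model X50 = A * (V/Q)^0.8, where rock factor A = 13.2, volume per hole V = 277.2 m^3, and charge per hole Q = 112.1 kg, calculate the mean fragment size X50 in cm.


Compute V/Q:
V/Q = 277.2 / 112.1 = 2.47279215
Raise to the power 0.8:
(V/Q)^0.8 = 2.47279215^0.8 = 2.063241624
Multiply by A:
X50 = 13.2 * 2.063241624
= 27.2348 cm

27.2348 cm


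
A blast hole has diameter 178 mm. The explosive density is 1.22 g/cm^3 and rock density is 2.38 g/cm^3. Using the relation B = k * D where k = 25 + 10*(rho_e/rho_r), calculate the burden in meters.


5.3624 m

First, compute k:
rho_e / rho_r = 1.22 / 2.38 = 0.512605042
k = 25 + 10 * 0.512605042 = 30.12605042
Then, compute burden:
B = k * D / 1000 = 30.12605042 * 178 / 1000
= 5362.436975 / 1000
= 5.3624 m


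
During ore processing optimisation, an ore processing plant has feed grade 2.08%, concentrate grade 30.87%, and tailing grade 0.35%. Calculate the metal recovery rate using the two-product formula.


84.1269%

Using the two-product formula:
R = 100 * c * (f - t) / (f * (c - t))
Numerator = 100 * 30.87 * (2.08 - 0.35)
= 100 * 30.87 * 1.73
= 5340.51
Denominator = 2.08 * (30.87 - 0.35)
= 2.08 * 30.52
= 63.4816
R = 5340.51 / 63.4816
= 84.1269%


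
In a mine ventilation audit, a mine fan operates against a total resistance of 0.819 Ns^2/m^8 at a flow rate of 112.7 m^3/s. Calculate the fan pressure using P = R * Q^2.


10402.3565 Pa

Compute Q^2:
Q^2 = 112.7^2 = 12701.29
Compute pressure:
P = R * Q^2 = 0.819 * 12701.29
= 10402.3565 Pa


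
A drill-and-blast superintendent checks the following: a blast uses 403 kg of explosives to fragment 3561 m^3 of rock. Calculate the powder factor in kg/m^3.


0.1132 kg/m^3

Powder factor = explosive mass / rock volume
= 403 / 3561
= 0.1132 kg/m^3


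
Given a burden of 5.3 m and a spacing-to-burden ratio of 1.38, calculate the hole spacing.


7.314 m

Spacing = burden * ratio
= 5.3 * 1.38
= 7.314 m


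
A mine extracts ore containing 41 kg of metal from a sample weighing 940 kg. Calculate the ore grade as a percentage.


Ore grade = (metal mass / ore mass) * 100
= (41 / 940) * 100
= 0.04361702128 * 100
= 4.3617%

4.3617%


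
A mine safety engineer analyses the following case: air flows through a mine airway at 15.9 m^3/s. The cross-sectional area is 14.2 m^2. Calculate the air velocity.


Velocity = flow rate / cross-sectional area
= 15.9 / 14.2
= 1.1197 m/s

1.1197 m/s


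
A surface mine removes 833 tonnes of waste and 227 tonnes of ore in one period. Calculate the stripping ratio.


Stripping ratio = waste tonnage / ore tonnage
= 833 / 227
= 3.6696

3.6696


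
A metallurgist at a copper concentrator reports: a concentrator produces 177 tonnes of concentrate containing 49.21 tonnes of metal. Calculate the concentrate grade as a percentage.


27.8023%

Grade = (metal in concentrate / concentrate mass) * 100
= (49.21 / 177) * 100
= 0.2780225989 * 100
= 27.8023%


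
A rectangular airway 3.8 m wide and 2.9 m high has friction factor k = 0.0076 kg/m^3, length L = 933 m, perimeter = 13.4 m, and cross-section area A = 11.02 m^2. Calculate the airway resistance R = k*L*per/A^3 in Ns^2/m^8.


0.071 Ns^2/m^8

Compute the numerator:
k * L * per = 0.0076 * 933 * 13.4
= 95.01672
Compute the denominator:
A^3 = 11.02^3 = 1338.273208
Resistance:
R = 95.01672 / 1338.273208
= 0.071 Ns^2/m^8


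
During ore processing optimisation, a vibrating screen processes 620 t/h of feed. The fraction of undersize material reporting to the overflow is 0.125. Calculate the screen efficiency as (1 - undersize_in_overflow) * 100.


87.5%

Screen efficiency = (1 - fraction of undersize in overflow) * 100
= (1 - 0.125) * 100
= 0.875 * 100
= 87.5%


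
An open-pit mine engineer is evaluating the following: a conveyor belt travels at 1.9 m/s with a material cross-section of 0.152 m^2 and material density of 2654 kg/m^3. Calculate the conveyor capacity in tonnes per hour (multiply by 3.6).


Volumetric flow = speed * area
= 1.9 * 0.152 = 0.2888 m^3/s
Mass flow = volumetric * density
= 0.2888 * 2654 = 766.4752 kg/s
Convert to t/h: multiply by 3.6
Capacity = 766.4752 * 3.6
= 2759.3107 t/h

2759.3107 t/h
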